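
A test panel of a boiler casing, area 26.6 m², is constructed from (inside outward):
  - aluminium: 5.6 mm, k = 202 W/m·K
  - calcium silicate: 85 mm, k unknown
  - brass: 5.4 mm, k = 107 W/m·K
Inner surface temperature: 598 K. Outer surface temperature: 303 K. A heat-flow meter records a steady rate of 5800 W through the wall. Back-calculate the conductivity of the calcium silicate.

k ≈ 0.0628 W/(m·K)

Using the resistance-network approach (series):
R_aluminium = L/(kA) = 0.0056/(202×26.6) = 1.042×10^-6 K/W
R_brass = L/(kA) = 0.0054/(107×26.6) = 1.897×10^-6 K/W
Sum of known resistances R_other = 2.939×10^-6 K/W
Total R = ΔT/Q = 295/5800 = 0.05086 K/W
R_calcium silicate = R_total − R_other = 0.05086 K/W
k = L/(R·A) = 0.085/(0.05086×26.6)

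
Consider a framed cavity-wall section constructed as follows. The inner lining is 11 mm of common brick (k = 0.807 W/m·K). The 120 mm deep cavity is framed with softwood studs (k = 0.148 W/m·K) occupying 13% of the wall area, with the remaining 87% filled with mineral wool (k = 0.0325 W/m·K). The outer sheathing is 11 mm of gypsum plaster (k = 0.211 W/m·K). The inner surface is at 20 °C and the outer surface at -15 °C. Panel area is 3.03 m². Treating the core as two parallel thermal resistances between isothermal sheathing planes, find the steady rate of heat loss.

Sheathing layers in series; stud and cavity paths in parallel between them.
R_inner = 0.011/(0.807×3.03) = 0.004499 K/W
R_stud  = 0.12/(0.148×0.13×3.03) = 2.058 K/W
R_cav   = 0.12/(0.0325×0.87×3.03) = 1.401 K/W
1/R_core = 1/R_stud + 1/R_cav → R_core = 0.8335 K/W
R_outer = 0.011/(0.211×3.03) = 0.01721 K/W
R_total = 0.8552 K/W
Q = ΔT/R_total = 35/0.8552

Q ≈ 40.9 W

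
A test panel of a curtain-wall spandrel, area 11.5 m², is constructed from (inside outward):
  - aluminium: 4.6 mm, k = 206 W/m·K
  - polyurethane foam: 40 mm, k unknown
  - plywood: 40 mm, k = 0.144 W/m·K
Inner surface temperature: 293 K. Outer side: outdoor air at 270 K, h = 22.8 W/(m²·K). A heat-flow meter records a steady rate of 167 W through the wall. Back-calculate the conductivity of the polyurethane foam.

Using the resistance-network approach (series):
R_aluminium = L/(kA) = 0.0046/(206×11.5) = 1.942×10^-6 K/W
R_plywood = L/(kA) = 0.04/(0.144×11.5) = 0.02415 K/W
R_outer film = 1/(h_o·A) = 1/(22.8×11.5) = 0.003814 K/W
Sum of known resistances R_other = 0.02797 K/W
Total R = ΔT/Q = 23/167 = 0.1377 K/W
R_polyurethane foam = R_total − R_other = 0.1098 K/W
k = L/(R·A) = 0.04/(0.1098×11.5)

k ≈ 0.0317 W/(m·K)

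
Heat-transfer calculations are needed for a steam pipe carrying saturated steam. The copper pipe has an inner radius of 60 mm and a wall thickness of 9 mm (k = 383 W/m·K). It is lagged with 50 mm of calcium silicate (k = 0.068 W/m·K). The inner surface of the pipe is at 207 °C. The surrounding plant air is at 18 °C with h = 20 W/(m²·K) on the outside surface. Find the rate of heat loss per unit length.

Per-layer cylindrical resistances, series-summed:
R_copper pipe wall = ln(69/60)/(2π×383×1) = 5.808×10^-5 K/W
R_calcium silicate = ln(119/69)/(2π×0.068×1) = 1.276 K/W
R_outer film = 1/(h_o·2πr_oL) = 1/(20×2π×0.119×1) = 0.06687 K/W
R_total = 1.343 K/W
Q = ΔT/R_total = 189/1.343

q′ ≈ 141 W/m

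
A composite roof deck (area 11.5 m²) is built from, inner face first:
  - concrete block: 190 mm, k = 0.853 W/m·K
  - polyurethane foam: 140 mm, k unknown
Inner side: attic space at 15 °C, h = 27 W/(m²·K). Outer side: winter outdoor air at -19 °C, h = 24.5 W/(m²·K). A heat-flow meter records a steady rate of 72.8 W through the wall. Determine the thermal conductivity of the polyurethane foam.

k ≈ 0.0276 W/(m·K)

Thermal resistances in series:
R_inner film = 1/(h_i·A) = 1/(27×11.5) = 0.003221 K/W
R_concrete block = L/(kA) = 0.19/(0.853×11.5) = 0.01937 K/W
R_outer film = 1/(h_o·A) = 1/(24.5×11.5) = 0.003549 K/W
Sum of known resistances R_other = 0.02614 K/W
Total R = ΔT/Q = 34/72.8 = 0.467 K/W
R_polyurethane foam = R_total − R_other = 0.4409 K/W
k = L/(R·A) = 0.14/(0.4409×11.5)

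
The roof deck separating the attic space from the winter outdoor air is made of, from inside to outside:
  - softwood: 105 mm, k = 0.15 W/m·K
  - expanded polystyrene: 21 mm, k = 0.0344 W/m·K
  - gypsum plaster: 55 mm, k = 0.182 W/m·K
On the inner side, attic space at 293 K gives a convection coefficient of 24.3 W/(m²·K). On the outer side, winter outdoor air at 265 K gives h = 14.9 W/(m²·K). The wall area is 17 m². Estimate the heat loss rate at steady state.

Series thermal resistances:
R_inner film = 1/(h_i·A) = 1/(24.3×17) = 0.002421 K/W
R_softwood = L/(kA) = 0.105/(0.15×17) = 0.04118 K/W
R_expanded polystyrene = L/(kA) = 0.021/(0.0344×17) = 0.03591 K/W
R_gypsum plaster = L/(kA) = 0.055/(0.182×17) = 0.01778 K/W
R_outer film = 1/(h_o·A) = 1/(14.9×17) = 0.003948 K/W
R_total = 0.1012 K/W
Q = ΔT / R_total = 28 / 0.1012

Q ≈ 277 W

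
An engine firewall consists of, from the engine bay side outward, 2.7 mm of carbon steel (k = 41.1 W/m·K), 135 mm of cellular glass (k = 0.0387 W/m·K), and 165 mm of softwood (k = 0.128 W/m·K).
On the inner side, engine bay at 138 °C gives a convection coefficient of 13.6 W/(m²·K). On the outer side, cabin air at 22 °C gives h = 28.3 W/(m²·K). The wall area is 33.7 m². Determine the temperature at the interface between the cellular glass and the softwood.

T ≈ 53.4 °C

Treating each layer as a thermal resistance in series:
R_inner film = 1/(h_i·A) = 1/(13.6×33.7) = 0.002182 K/W
R_carbon steel = L/(kA) = 0.0027/(41.1×33.7) = 1.949×10^-6 K/W
R_cellular glass = L/(kA) = 0.135/(0.0387×33.7) = 0.1035 K/W
R_softwood = L/(kA) = 0.165/(0.128×33.7) = 0.03825 K/W
R_outer film = 1/(h_o·A) = 1/(28.3×33.7) = 0.001049 K/W
R_total = 0.145 K/W;  Q = ΔT/R_total = 116/0.145 = 800 W
T_interface = T_inner − Q·ΣR(inner→interface) = 138 − 800×0.1057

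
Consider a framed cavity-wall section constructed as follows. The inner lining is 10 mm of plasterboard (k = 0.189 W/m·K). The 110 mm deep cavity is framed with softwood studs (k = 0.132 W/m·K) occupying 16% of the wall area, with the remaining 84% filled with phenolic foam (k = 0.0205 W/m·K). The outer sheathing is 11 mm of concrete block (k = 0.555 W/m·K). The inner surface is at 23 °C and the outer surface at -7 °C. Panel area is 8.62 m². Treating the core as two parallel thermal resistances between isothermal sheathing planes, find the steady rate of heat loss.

Sheathing layers in series; stud and cavity paths in parallel between them.
R_inner = 0.01/(0.189×8.62) = 0.006138 K/W
R_stud  = 0.11/(0.132×0.16×8.62) = 0.6042 K/W
R_cav   = 0.11/(0.0205×0.84×8.62) = 0.7411 K/W
1/R_core = 1/R_stud + 1/R_cav → R_core = 0.3328 K/W
R_outer = 0.011/(0.555×8.62) = 0.002299 K/W
R_total = 0.3413 K/W
Q = ΔT/R_total = 30/0.3413

Q ≈ 87.9 W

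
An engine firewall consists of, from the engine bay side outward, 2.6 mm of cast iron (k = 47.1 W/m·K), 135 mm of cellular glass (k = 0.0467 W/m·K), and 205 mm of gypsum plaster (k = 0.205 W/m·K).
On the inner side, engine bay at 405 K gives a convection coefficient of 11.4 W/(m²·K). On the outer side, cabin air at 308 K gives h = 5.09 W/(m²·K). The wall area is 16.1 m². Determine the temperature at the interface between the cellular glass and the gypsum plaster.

T ≈ 336 K

Using the resistance-network approach (series):
R_inner film = 1/(h_i·A) = 1/(11.4×16.1) = 0.005448 K/W
R_cast iron = L/(kA) = 0.0026/(47.1×16.1) = 3.429×10^-6 K/W
R_cellular glass = L/(kA) = 0.135/(0.0467×16.1) = 0.1796 K/W
R_gypsum plaster = L/(kA) = 0.205/(0.205×16.1) = 0.06211 K/W
R_outer film = 1/(h_o·A) = 1/(5.09×16.1) = 0.0122 K/W
R_total = 0.2593 K/W;  Q = ΔT/R_total = 97/0.2593 = 374.1 W
T_interface = T_inner − Q·ΣR(inner→interface) = 405 − 374×0.185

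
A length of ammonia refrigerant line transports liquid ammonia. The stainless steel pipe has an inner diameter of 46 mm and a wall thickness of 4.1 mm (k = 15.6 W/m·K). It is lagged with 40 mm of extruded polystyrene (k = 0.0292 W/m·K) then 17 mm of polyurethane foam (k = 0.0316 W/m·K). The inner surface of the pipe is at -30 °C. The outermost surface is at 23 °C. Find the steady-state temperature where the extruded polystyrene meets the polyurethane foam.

T ≈ 13.1 °C

Treating each annulus and film as a series resistance:
R_stainless steel pipe wall = ln(27.1/23)/(2π×15.6×1) = 0.001674 K/W
R_extruded polystyrene = ln(67.1/27.1)/(2π×0.0292×1) = 4.942 K/W
R_polyurethane foam = ln(84.1/67.1)/(2π×0.0316×1) = 1.137 K/W
R_total = 6.081 K/W
Q = ΔT/R_total = 53/6.081
Q = 8.72 W/m
T_interface = T_inner + Q·ΣR(inner→interface) = -30 + 8.72×4.943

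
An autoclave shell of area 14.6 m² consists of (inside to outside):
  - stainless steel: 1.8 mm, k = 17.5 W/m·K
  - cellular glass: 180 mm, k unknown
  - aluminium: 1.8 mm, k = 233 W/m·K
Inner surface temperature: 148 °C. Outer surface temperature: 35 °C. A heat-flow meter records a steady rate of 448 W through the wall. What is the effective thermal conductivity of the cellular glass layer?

k ≈ 0.0489 W/(m·K)

Using the resistance-network approach (series):
R_stainless steel = L/(kA) = 0.0018/(17.5×14.6) = 7.045×10^-6 K/W
R_aluminium = L/(kA) = 0.0018/(233×14.6) = 5.291×10^-7 K/W
Sum of known resistances R_other = 7.574×10^-6 K/W
Total R = ΔT/Q = 113/448 = 0.2522 K/W
R_cellular glass = R_total − R_other = 0.2522 K/W
k = L/(R·A) = 0.18/(0.2522×14.6)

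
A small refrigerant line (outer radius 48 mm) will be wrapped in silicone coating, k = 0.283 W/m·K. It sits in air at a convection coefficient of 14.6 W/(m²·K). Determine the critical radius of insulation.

For a cylinder r_cr = k/h = 0.283/14.6
r_cr = 19.4 mm; since the bare radius (48 mm) is above r_cr, any added insulation will reduce heat loss.

r_cr ≈ 19.4 mm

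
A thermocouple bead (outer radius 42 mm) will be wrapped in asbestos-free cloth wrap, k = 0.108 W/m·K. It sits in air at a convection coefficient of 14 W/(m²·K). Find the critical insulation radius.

For a sphere r_cr = 2k/h = 2×0.108/14
r_cr = 15.4 mm; since the bare radius (42 mm) is above r_cr, any added insulation will reduce heat loss.

r_cr ≈ 15.4 mm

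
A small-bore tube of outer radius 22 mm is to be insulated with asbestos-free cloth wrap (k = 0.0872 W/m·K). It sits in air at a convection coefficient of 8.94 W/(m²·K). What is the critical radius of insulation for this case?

r_cr ≈ 9.75 mm

For a cylinder r_cr = k/h = 0.0872/8.94
r_cr = 9.75 mm; since the bare radius (22 mm) is above r_cr, any added insulation will reduce heat loss.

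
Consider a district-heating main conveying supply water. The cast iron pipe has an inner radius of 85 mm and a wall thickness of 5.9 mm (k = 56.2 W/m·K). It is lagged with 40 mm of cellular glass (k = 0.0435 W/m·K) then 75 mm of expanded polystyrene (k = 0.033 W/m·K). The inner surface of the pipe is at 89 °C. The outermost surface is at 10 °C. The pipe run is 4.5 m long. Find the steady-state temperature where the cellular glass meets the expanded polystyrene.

T ≈ 59 °C

Cylindrical conduction, so R = ln(r₂/r₁)/(2πkL) per layer, in series:
R_cast iron pipe wall = ln(90.9/85)/(2π×56.2×4.5) = 4.223×10^-5 K/W
R_cellular glass = ln(130.9/90.9)/(2π×0.0435×4.5) = 0.2965 K/W
R_expanded polystyrene = ln(205.9/130.9)/(2π×0.033×4.5) = 0.4855 K/W
R_total = 0.782 K/W
Q = ΔT/R_total = 79/0.782
Q = 101 W
T_interface = T_inner − Q·ΣR(inner→interface) = 89 − 101×0.2965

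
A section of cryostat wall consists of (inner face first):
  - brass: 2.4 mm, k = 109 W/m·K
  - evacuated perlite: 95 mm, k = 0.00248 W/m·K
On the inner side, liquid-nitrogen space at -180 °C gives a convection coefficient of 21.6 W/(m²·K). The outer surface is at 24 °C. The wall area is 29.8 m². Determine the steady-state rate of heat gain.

Q ≈ 159 W

Thermal resistances in series:
R_inner film = 1/(h_i·A) = 1/(21.6×29.8) = 0.001554 K/W
R_brass = L/(kA) = 0.0024/(109×29.8) = 7.389×10^-7 K/W
R_evacuated perlite = L/(kA) = 0.095/(0.00248×29.8) = 1.285 K/W
R_total = 1.287 K/W
Q = ΔT / R_total = 204 / 1.287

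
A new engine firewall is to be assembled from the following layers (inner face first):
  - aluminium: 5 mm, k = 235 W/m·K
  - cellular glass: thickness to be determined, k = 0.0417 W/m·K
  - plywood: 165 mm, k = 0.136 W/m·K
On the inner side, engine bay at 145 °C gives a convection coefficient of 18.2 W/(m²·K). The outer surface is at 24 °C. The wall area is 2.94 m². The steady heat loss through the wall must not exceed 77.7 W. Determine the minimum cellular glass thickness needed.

L ≈ 138 mm

Using the resistance-network approach (series):
R_inner film = 1/(h_i·A) = 1/(18.2×2.94) = 0.01869 K/W
R_aluminium = L/(kA) = 0.005/(235×2.94) = 7.237×10^-6 K/W
R_plywood = L/(kA) = 0.165/(0.136×2.94) = 0.4127 K/W
Sum of the known resistances R_other = 0.4314 K/W
Required total resistance R_tot = ΔT/Q_allow = 121/77.7 = 1.557 K/W
R_cellular glass = R_tot − R_other = 1.126 K/W
L = R·k·A = 1.126×0.0417×2.94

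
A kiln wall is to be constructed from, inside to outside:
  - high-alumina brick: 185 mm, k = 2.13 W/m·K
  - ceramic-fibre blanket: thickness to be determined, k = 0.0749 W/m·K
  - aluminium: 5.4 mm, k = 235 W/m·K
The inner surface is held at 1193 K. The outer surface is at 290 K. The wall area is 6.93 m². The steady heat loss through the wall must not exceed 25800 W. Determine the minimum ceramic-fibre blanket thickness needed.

L ≈ 11.7 mm

Treating each layer as a thermal resistance in series:
R_high-alumina brick = L/(kA) = 0.185/(2.13×6.93) = 0.01253 K/W
R_aluminium = L/(kA) = 0.0054/(235×6.93) = 3.316×10^-6 K/W
Sum of the known resistances R_other = 0.01254 K/W
Required total resistance R_tot = ΔT/Q_allow = 903/25800 = 0.035 K/W
R_ceramic-fibre blanket = R_tot − R_other = 0.02246 K/W
L = R·k·A = 0.02246×0.0749×6.93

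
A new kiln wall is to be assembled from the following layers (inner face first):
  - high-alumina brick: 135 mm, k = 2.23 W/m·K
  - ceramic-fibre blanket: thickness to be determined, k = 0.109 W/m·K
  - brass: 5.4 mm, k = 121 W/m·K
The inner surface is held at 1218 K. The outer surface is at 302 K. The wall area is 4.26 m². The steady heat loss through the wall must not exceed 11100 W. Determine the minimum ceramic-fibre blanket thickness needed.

Thermal resistances in series:
R_high-alumina brick = L/(kA) = 0.135/(2.23×4.26) = 0.01421 K/W
R_brass = L/(kA) = 0.0054/(121×4.26) = 1.048×10^-5 K/W
Sum of the known resistances R_other = 0.01422 K/W
Required total resistance R_tot = ΔT/Q_allow = 916/11100 = 0.08252 K/W
R_ceramic-fibre blanket = R_tot − R_other = 0.0683 K/W
L = R·k·A = 0.0683×0.109×4.26

L ≈ 31.7 mm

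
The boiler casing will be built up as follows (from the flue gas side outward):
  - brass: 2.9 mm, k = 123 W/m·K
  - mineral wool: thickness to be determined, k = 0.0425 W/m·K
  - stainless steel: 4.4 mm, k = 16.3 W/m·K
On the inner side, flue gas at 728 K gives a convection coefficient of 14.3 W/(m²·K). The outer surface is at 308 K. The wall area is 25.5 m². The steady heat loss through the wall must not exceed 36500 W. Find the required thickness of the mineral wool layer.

L ≈ 9.49 mm

Model the wall as resistances in series:
R_inner film = 1/(h_i·A) = 1/(14.3×25.5) = 0.002742 K/W
R_brass = L/(kA) = 0.0029/(123×25.5) = 9.246×10^-7 K/W
R_stainless steel = L/(kA) = 0.0044/(16.3×25.5) = 1.059×10^-5 K/W
Sum of the known resistances R_other = 0.002754 K/W
Required total resistance R_tot = ΔT/Q_allow = 420/36500 = 0.01151 K/W
R_mineral wool = R_tot − R_other = 0.008753 K/W
L = R·k·A = 0.008753×0.0425×25.5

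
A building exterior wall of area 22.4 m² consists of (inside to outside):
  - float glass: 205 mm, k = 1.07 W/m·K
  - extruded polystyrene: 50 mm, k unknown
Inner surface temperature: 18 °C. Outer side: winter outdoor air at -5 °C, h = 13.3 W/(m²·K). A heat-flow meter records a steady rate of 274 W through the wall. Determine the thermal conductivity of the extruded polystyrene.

Series thermal resistances:
R_float glass = L/(kA) = 0.205/(1.07×22.4) = 0.008553 K/W
R_outer film = 1/(h_o·A) = 1/(13.3×22.4) = 0.003357 K/W
Sum of known resistances R_other = 0.01191 K/W
Total R = ΔT/Q = 23/274 = 0.08394 K/W
R_extruded polystyrene = R_total − R_other = 0.07203 K/W
k = L/(R·A) = 0.05/(0.07203×22.4)

k ≈ 0.031 W/(m·K)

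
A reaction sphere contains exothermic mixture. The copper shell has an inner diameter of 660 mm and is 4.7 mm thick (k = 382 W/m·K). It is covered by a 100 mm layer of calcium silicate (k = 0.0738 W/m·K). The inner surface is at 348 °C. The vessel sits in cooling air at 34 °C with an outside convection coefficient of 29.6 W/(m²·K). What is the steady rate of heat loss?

Q ≈ 416 W

Radial (spherical) resistances in series:
R_copper shell = (1/0.33 − 1/0.3347)/(4π×382) = 8.865×10^-6 K/W
R_calcium silicate = (1/0.3347 − 1/0.4347)/(4π×0.0738) = 0.7411 K/W
R_outer film = 1/(h·4πr_o²) = 1/(29.6×4π×0.4347²) = 0.01423 K/W
R_total = 0.7554 K/W
Q = ΔT/R_total = 314/0.7554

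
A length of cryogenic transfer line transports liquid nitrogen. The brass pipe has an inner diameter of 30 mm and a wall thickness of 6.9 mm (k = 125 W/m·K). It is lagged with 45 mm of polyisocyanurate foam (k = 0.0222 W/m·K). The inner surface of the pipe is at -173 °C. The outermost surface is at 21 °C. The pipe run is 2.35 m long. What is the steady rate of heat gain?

For a radial system each layer contributes R = ln(r_out/r_in)/(2πkL); films add R = 1/(hA).
R_brass pipe wall = ln(21.9/15)/(2π×125×2.35) = 2.05×10^-4 K/W
R_polyisocyanurate foam = ln(66.9/21.9)/(2π×0.0222×2.35) = 3.407 K/W
R_total = 3.407 K/W
Q = ΔT/R_total = 194/3.407

Q ≈ 56.9 W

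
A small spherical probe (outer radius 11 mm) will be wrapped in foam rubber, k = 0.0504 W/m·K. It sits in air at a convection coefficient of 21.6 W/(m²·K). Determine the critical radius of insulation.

r_cr ≈ 4.67 mm

For a sphere r_cr = 2k/h = 2×0.0504/21.6
r_cr = 4.67 mm; since the bare radius (11 mm) is above r_cr, any added insulation will reduce heat loss.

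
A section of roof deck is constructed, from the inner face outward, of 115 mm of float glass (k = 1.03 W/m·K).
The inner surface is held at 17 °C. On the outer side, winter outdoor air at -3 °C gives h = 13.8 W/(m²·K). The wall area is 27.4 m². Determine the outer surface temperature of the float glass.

T ≈ 4.87 °C

Using the resistance-network approach (series):
R_float glass = L/(kA) = 0.115/(1.03×27.4) = 0.004075 K/W
R_outer film = 1/(h_o·A) = 1/(13.8×27.4) = 0.002645 K/W
R_total = 0.006719 K/W;  Q = ΔT/R_total = 20/0.006719 = 2976 W
T_interface = T_inner − Q·ΣR(inner→interface) = 17 − 2980×0.004075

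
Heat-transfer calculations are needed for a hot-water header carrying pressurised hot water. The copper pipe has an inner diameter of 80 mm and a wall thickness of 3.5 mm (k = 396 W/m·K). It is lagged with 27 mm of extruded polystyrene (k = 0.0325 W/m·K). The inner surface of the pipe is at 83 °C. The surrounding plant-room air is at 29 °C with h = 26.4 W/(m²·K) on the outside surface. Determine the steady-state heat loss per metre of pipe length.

Treating each annulus and film as a series resistance:
R_copper pipe wall = ln(43.5/40)/(2π×396×1) = 3.371×10^-5 K/W
R_extruded polystyrene = ln(70.5/43.5)/(2π×0.0325×1) = 2.365 K/W
R_outer film = 1/(h_o·2πr_oL) = 1/(26.4×2π×0.0705×1) = 0.08551 K/W
R_total = 2.45 K/W
Q = ΔT/R_total = 54/2.45

q′ ≈ 22 W/m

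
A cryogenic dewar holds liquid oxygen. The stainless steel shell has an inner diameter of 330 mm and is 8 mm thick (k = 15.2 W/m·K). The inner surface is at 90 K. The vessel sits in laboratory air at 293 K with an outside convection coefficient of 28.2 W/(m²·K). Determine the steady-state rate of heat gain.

Spherical conduction: R = (1/r_in − 1/r_out)/(4πk) per layer; series-sum.
R_stainless steel shell = (1/0.165 − 1/0.173)/(4π×15.2) = 0.001467 K/W
R_outer film = 1/(h·4πr_o²) = 1/(28.2×4π×0.173²) = 0.09429 K/W
R_total = 0.09575 K/W
Q = ΔT/R_total = 203/0.09575

Q ≈ 2120 W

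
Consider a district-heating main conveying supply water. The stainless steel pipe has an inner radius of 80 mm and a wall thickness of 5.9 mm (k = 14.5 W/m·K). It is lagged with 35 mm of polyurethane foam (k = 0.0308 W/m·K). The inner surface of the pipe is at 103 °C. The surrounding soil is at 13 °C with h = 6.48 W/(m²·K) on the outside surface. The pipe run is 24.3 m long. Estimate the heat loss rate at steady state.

Q ≈ 1110 W

Cylindrical conduction, so R = ln(r₂/r₁)/(2πkL) per layer, in series:
R_stainless steel pipe wall = ln(85.9/80)/(2π×14.5×24.3) = 3.214×10^-5 K/W
R_polyurethane foam = ln(120.9/85.9)/(2π×0.0308×24.3) = 0.07268 K/W
R_outer film = 1/(h_o·2πr_oL) = 1/(6.48×2π×0.1209×24.3) = 0.00836 K/W
R_total = 0.08107 K/W
Q = ΔT/R_total = 90/0.08107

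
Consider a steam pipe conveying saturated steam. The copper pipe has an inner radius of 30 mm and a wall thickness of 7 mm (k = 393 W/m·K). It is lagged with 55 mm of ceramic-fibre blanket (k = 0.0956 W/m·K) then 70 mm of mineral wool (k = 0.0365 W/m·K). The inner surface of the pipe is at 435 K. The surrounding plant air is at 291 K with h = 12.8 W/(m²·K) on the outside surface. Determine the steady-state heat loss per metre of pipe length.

q′ ≈ 35.5 W/m

Treating each annulus and film as a series resistance:
R_copper pipe wall = ln(37/30)/(2π×393×1) = 8.493×10^-5 K/W
R_ceramic-fibre blanket = ln(92/37)/(2π×0.0956×1) = 1.516 K/W
R_mineral wool = ln(162/92)/(2π×0.0365×1) = 2.467 K/W
R_outer film = 1/(h_o·2πr_oL) = 1/(12.8×2π×0.162×1) = 0.07675 K/W
R_total = 4.06 K/W
Q = ΔT/R_total = 144/4.06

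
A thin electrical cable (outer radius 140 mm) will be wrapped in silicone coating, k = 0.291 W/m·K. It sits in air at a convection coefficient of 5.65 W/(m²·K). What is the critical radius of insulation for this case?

r_cr ≈ 51.5 mm

For a cylinder r_cr = k/h = 0.291/5.65
r_cr = 51.5 mm; since the bare radius (140 mm) is above r_cr, any added insulation will reduce heat loss.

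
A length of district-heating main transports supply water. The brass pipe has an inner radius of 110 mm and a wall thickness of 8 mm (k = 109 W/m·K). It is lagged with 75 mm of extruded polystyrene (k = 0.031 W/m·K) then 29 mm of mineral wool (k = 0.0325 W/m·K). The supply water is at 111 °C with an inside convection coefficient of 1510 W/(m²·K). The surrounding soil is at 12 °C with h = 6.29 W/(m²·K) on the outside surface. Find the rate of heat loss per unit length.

Cylindrical conduction, so R = ln(r₂/r₁)/(2πkL) per layer, in series:
R_inner film = 1/(h_i·2πr₁L) = 1/(1510×2π×0.11×1) = 9.582×10^-4 K/W
R_brass pipe wall = ln(118/110)/(2π×109×1) = 1.025×10^-4 K/W
R_extruded polystyrene = ln(193/118)/(2π×0.031×1) = 2.526 K/W
R_mineral wool = ln(222/193)/(2π×0.0325×1) = 0.6855 K/W
R_outer film = 1/(h_o·2πr_oL) = 1/(6.29×2π×0.222×1) = 0.114 K/W
R_total = 3.327 K/W
Q = ΔT/R_total = 99/3.327

q′ ≈ 29.8 W/m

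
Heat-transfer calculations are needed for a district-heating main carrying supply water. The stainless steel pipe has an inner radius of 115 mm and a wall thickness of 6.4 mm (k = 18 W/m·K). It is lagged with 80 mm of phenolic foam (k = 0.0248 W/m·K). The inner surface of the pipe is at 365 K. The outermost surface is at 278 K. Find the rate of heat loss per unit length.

q′ ≈ 26.8 W/m

Per-layer cylindrical resistances, series-summed:
R_stainless steel pipe wall = ln(121.4/115)/(2π×18×1) = 4.789×10^-4 K/W
R_phenolic foam = ln(201.4/121.4)/(2π×0.0248×1) = 3.249 K/W
R_total = 3.249 K/W
Q = ΔT/R_total = 87/3.249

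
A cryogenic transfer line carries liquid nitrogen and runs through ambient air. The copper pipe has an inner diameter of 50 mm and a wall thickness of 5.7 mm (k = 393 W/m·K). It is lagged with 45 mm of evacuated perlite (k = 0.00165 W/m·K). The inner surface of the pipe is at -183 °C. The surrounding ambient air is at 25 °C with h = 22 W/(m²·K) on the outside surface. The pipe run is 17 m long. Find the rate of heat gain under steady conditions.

Per-layer cylindrical resistances, series-summed:
R_copper pipe wall = ln(30.7/25)/(2π×393×17) = 4.893×10^-6 K/W
R_evacuated perlite = ln(75.7/30.7)/(2π×0.00165×17) = 5.121 K/W
R_outer film = 1/(h_o·2πr_oL) = 1/(22×2π×0.0757×17) = 0.005622 K/W
R_total = 5.126 K/W
Q = ΔT/R_total = 208/5.126

Q ≈ 40.6 W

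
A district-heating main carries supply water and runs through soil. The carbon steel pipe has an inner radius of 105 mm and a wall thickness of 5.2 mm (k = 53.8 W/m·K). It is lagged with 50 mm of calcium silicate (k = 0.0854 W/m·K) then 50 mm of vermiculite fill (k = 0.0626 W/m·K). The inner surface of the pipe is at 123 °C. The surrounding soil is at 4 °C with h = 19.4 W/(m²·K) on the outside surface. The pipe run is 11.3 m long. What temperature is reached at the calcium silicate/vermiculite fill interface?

T ≈ 64.8 °C

Treating each annulus and film as a series resistance:
R_carbon steel pipe wall = ln(110.2/105)/(2π×53.8×11.3) = 1.265×10^-5 K/W
R_calcium silicate = ln(160.2/110.2)/(2π×0.0854×11.3) = 0.0617 K/W
R_vermiculite fill = ln(210.2/160.2)/(2π×0.0626×11.3) = 0.06112 K/W
R_outer film = 1/(h_o·2πr_oL) = 1/(19.4×2π×0.2102×11.3) = 0.003454 K/W
R_total = 0.1263 K/W
Q = ΔT/R_total = 119/0.1263
Q = 942 W
T_interface = T_inner − Q·ΣR(inner→interface) = 123 − 942×0.06172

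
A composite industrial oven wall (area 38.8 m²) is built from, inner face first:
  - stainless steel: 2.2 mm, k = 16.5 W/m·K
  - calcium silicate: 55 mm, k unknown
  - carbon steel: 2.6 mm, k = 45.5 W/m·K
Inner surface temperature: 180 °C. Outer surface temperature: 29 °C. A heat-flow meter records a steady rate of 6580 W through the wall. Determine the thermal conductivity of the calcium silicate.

k ≈ 0.0618 W/(m·K)

Treating each layer as a thermal resistance in series:
R_stainless steel = L/(kA) = 0.0022/(16.5×38.8) = 3.436×10^-6 K/W
R_carbon steel = L/(kA) = 0.0026/(45.5×38.8) = 1.473×10^-6 K/W
Sum of known resistances R_other = 4.909×10^-6 K/W
Total R = ΔT/Q = 151/6580 = 0.02295 K/W
R_calcium silicate = R_total − R_other = 0.02294 K/W
k = L/(R·A) = 0.055/(0.02294×38.8)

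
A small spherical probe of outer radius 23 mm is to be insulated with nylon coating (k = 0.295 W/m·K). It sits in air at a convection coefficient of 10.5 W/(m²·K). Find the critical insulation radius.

r_cr ≈ 56.2 mm

For a sphere r_cr = 2k/h = 2×0.295/10.5
r_cr = 56.2 mm; since the bare radius (23 mm) is below r_cr, adding a thin layer of insulation will *increase* heat loss.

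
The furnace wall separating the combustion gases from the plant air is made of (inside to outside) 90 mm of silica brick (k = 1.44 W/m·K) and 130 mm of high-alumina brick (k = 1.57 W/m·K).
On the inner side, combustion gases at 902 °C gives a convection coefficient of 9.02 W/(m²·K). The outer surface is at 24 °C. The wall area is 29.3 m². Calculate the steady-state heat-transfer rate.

Q ≈ 100000 W

Thermal resistances in series:
R_inner film = 1/(h_i·A) = 1/(9.02×29.3) = 0.003784 K/W
R_silica brick = L/(kA) = 0.09/(1.44×29.3) = 0.002133 K/W
R_high-alumina brick = L/(kA) = 0.13/(1.57×29.3) = 0.002826 K/W
R_total = 0.008743 K/W
Q = ΔT / R_total = 878 / 0.008743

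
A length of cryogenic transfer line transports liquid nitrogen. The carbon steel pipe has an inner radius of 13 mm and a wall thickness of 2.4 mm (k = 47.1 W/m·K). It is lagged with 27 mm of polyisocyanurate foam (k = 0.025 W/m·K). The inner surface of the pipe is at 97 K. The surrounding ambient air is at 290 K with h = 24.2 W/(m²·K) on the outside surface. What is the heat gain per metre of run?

q′ ≈ 29.2 W/m

Radial resistances (cylindrical: R_cond = ln(r_o/r_i)/(2πkL), R_conv = 1/(h·2πrL)):
R_carbon steel pipe wall = ln(15.4/13)/(2π×47.1×1) = 5.725×10^-4 K/W
R_polyisocyanurate foam = ln(42.4/15.4)/(2π×0.025×1) = 6.448 K/W
R_outer film = 1/(h_o·2πr_oL) = 1/(24.2×2π×0.0424×1) = 0.1551 K/W
R_total = 6.603 K/W
Q = ΔT/R_total = 193/6.603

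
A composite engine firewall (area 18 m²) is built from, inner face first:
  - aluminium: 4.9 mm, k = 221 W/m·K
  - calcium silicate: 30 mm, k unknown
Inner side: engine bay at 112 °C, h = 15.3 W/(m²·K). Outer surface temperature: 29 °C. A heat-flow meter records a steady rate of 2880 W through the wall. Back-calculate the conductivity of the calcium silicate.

Model the wall as resistances in series:
R_inner film = 1/(h_i·A) = 1/(15.3×18) = 0.003631 K/W
R_aluminium = L/(kA) = 0.0049/(221×18) = 1.232×10^-6 K/W
Sum of known resistances R_other = 0.003632 K/W
Total R = ΔT/Q = 83/2880 = 0.02882 K/W
R_calcium silicate = R_total − R_other = 0.02519 K/W
k = L/(R·A) = 0.03/(0.02519×18)

k ≈ 0.0662 W/(m·K)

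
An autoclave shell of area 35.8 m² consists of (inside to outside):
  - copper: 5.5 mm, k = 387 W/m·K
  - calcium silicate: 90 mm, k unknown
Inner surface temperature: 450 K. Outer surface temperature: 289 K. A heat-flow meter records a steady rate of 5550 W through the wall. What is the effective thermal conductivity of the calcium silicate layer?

k ≈ 0.0867 W/(m·K)

Thermal resistances in series:
R_copper = L/(kA) = 0.0055/(387×35.8) = 3.97×10^-7 K/W
Sum of known resistances R_other = 3.97×10^-7 K/W
Total R = ΔT/Q = 161/5550 = 0.02901 K/W
R_calcium silicate = R_total − R_other = 0.02901 K/W
k = L/(R·A) = 0.09/(0.02901×35.8)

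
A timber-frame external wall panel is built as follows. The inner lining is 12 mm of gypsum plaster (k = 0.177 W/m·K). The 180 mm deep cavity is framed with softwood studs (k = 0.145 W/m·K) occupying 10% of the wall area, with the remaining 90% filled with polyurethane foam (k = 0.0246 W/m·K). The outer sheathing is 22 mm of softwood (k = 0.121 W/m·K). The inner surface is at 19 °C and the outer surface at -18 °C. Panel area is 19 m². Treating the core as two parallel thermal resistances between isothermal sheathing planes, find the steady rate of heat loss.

Q ≈ 136 W

Sheathing layers in series; stud and cavity paths in parallel between them.
R_inner = 0.012/(0.177×19) = 0.003568 K/W
R_stud  = 0.18/(0.145×0.1×19) = 0.6534 K/W
R_cav   = 0.18/(0.0246×0.9×19) = 0.4279 K/W
1/R_core = 1/R_stud + 1/R_cav → R_core = 0.2586 K/W
R_outer = 0.022/(0.121×19) = 0.009569 K/W
R_total = 0.2717 K/W
Q = ΔT/R_total = 37/0.2717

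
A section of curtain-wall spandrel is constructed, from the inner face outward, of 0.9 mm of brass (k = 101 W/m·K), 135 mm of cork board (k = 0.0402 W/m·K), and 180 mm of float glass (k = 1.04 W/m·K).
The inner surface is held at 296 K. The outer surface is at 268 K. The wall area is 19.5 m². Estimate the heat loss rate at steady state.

Q ≈ 155 W

Model the wall as resistances in series:
R_brass = L/(kA) = 0.0009/(101×19.5) = 4.57×10^-7 K/W
R_cork board = L/(kA) = 0.135/(0.0402×19.5) = 0.1722 K/W
R_float glass = L/(kA) = 0.18/(1.04×19.5) = 0.008876 K/W
R_total = 0.1811 K/W
Q = ΔT / R_total = 28 / 0.1811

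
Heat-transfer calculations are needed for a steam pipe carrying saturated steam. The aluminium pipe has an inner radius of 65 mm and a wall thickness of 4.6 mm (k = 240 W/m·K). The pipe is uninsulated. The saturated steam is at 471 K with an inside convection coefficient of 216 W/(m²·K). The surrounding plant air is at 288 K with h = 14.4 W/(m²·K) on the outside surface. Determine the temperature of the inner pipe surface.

T ≈ 459 K

Cylindrical conduction, so R = ln(r₂/r₁)/(2πkL) per layer, in series:
R_inner film = 1/(h_i·2πr₁L) = 1/(216×2π×0.065×1) = 0.01134 K/W
R_aluminium pipe wall = ln(69.6/65)/(2π×240×1) = 4.534×10^-5 K/W
R_outer film = 1/(h_o·2πr_oL) = 1/(14.4×2π×0.0696×1) = 0.1588 K/W
R_total = 0.1702 K/W
Q = ΔT/R_total = 183/0.1702
Q = 1080 W/m
T_interface = T_inner − Q·ΣR(inner→interface) = 471 − 1080×0.01134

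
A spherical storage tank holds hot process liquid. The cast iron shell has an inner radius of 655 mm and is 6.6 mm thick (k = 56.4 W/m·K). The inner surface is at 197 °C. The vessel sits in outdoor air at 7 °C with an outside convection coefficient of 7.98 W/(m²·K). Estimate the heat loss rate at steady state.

For a spherical shell R = (1/r₁ − 1/r₂)/(4πk); film R = 1/(h·4πr²). In series:
R_cast iron shell = (1/0.655 − 1/0.6616)/(4π×56.4) = 2.149×10^-5 K/W
R_outer film = 1/(h·4πr_o²) = 1/(7.98×4π×0.6616²) = 0.02278 K/W
R_total = 0.0228 K/W
Q = ΔT/R_total = 190/0.0228

Q ≈ 8330 W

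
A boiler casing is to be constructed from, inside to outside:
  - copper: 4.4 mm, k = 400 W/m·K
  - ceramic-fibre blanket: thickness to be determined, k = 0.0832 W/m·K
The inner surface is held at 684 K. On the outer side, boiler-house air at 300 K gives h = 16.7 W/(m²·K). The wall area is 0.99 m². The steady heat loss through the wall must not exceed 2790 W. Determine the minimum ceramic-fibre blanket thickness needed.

Thermal resistances in series:
R_copper = L/(kA) = 0.0044/(400×0.99) = 1.111×10^-5 K/W
R_outer film = 1/(h_o·A) = 1/(16.7×0.99) = 0.06049 K/W
Sum of the known resistances R_other = 0.0605 K/W
Required total resistance R_tot = ΔT/Q_allow = 384/2790 = 0.1376 K/W
R_ceramic-fibre blanket = R_tot − R_other = 0.07714 K/W
L = R·k·A = 0.07714×0.0832×0.99

L ≈ 6.35 mm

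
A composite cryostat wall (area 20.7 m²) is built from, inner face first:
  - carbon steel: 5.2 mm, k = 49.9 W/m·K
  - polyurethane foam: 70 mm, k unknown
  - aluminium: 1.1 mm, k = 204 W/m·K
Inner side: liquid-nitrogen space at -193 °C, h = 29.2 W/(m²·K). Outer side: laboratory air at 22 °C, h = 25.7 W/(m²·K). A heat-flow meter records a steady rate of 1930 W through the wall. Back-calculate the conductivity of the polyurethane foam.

k ≈ 0.0314 W/(m·K)

Series thermal resistances:
R_inner film = 1/(h_i·A) = 1/(29.2×20.7) = 0.001654 K/W
R_carbon steel = L/(kA) = 0.0052/(49.9×20.7) = 5.034×10^-6 K/W
R_aluminium = L/(kA) = 0.0011/(204×20.7) = 2.605×10^-7 K/W
R_outer film = 1/(h_o·A) = 1/(25.7×20.7) = 0.00188 K/W
Sum of known resistances R_other = 0.003539 K/W
Total R = ΔT/Q = 215/1930 = 0.1114 K/W
R_polyurethane foam = R_total − R_other = 0.1079 K/W
k = L/(R·A) = 0.07/(0.1079×20.7)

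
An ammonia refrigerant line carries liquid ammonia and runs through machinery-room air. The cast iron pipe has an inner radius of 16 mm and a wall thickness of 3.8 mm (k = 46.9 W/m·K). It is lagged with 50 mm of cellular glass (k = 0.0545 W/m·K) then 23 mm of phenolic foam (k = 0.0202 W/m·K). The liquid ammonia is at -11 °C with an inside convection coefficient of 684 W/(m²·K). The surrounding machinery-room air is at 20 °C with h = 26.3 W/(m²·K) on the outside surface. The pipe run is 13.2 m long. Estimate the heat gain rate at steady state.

Radial resistances (cylindrical: R_cond = ln(r_o/r_i)/(2πkL), R_conv = 1/(h·2πrL)):
R_inner film = 1/(h_i·2πr₁L) = 1/(684×2π×0.016×13.2) = 0.001102 K/W
R_cast iron pipe wall = ln(19.8/16)/(2π×46.9×13.2) = 5.478×10^-5 K/W
R_cellular glass = ln(69.8/19.8)/(2π×0.0545×13.2) = 0.2787 K/W
R_phenolic foam = ln(92.8/69.8)/(2π×0.0202×13.2) = 0.17 K/W
R_outer film = 1/(h_o·2πr_oL) = 1/(26.3×2π×0.0928×13.2) = 0.00494 K/W
R_total = 0.4548 K/W
Q = ΔT/R_total = 31/0.4548

Q ≈ 68.2 W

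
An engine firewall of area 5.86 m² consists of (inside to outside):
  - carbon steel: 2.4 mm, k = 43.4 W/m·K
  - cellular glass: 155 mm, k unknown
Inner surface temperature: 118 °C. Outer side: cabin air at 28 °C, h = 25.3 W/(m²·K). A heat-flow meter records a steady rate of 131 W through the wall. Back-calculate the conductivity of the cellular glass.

k ≈ 0.0389 W/(m·K)

Using the resistance-network approach (series):
R_carbon steel = L/(kA) = 0.0024/(43.4×5.86) = 9.437×10^-6 K/W
R_outer film = 1/(h_o·A) = 1/(25.3×5.86) = 0.006745 K/W
Sum of known resistances R_other = 0.006754 K/W
Total R = ΔT/Q = 90/131 = 0.687 K/W
R_cellular glass = R_total − R_other = 0.6803 K/W
k = L/(R·A) = 0.155/(0.6803×5.86)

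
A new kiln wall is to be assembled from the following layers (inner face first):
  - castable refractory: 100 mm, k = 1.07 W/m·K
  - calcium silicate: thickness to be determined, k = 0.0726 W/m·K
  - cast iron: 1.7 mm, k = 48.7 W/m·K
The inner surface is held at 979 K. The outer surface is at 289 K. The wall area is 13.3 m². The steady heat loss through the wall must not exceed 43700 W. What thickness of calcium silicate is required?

Thermal resistances in series:
R_castable refractory = L/(kA) = 0.1/(1.07×13.3) = 0.007027 K/W
R_cast iron = L/(kA) = 0.0017/(48.7×13.3) = 2.625×10^-6 K/W
Sum of the known resistances R_other = 0.00703 K/W
Required total resistance R_tot = ΔT/Q_allow = 690/43700 = 0.01579 K/W
R_calcium silicate = R_tot − R_other = 0.00876 K/W
L = R·k·A = 0.00876×0.0726×13.3

L ≈ 8.46 mm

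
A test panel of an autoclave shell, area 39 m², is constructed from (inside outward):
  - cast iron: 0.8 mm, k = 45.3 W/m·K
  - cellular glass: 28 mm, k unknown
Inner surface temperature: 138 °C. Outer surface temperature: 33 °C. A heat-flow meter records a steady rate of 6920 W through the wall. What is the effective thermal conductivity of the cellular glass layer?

k ≈ 0.0473 W/(m·K)

Series thermal resistances:
R_cast iron = L/(kA) = 0.0008/(45.3×39) = 4.528×10^-7 K/W
Sum of known resistances R_other = 4.528×10^-7 K/W
Total R = ΔT/Q = 105/6920 = 0.01517 K/W
R_cellular glass = R_total − R_other = 0.01517 K/W
k = L/(R·A) = 0.028/(0.01517×39)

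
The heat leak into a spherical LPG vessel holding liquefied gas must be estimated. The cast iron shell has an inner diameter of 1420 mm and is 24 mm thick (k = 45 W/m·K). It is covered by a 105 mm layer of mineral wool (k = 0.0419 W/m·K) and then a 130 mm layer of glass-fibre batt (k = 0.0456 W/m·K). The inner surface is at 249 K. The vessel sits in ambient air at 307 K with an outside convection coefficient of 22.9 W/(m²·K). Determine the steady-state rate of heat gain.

Radial (spherical) resistances in series:
R_cast iron shell = (1/0.71 − 1/0.734)/(4π×45) = 8.144×10^-5 K/W
R_mineral wool = (1/0.734 − 1/0.839)/(4π×0.0419) = 0.3238 K/W
R_glass-fibre batt = (1/0.839 − 1/0.969)/(4π×0.0456) = 0.2791 K/W
R_outer film = 1/(h·4πr_o²) = 1/(22.9×4π×0.969²) = 0.003701 K/W
R_total = 0.6067 K/W
Q = ΔT/R_total = 58/0.6067

Q ≈ 95.6 W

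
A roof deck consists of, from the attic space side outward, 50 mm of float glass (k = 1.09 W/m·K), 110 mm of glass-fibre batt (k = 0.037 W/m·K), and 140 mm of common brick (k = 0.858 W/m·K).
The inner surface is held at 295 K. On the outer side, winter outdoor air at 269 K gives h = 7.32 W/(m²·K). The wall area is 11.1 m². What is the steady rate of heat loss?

Q ≈ 87 W

Model the wall as resistances in series:
R_float glass = L/(kA) = 0.05/(1.09×11.1) = 0.004133 K/W
R_glass-fibre batt = L/(kA) = 0.11/(0.037×11.1) = 0.2678 K/W
R_common brick = L/(kA) = 0.14/(0.858×11.1) = 0.0147 K/W
R_outer film = 1/(h_o·A) = 1/(7.32×11.1) = 0.01231 K/W
R_total = 0.299 K/W
Q = ΔT / R_total = 26 / 0.299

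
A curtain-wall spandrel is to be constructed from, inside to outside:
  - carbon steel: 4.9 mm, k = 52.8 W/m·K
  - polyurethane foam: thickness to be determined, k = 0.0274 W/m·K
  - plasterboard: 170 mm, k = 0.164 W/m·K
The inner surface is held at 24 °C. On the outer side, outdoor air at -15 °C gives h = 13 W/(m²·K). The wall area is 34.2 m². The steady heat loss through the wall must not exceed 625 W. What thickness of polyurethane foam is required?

L ≈ 28 mm

Treating each layer as a thermal resistance in series:
R_carbon steel = L/(kA) = 0.0049/(52.8×34.2) = 2.714×10^-6 K/W
R_plasterboard = L/(kA) = 0.17/(0.164×34.2) = 0.03031 K/W
R_outer film = 1/(h_o·A) = 1/(13×34.2) = 0.002249 K/W
Sum of the known resistances R_other = 0.03256 K/W
Required total resistance R_tot = ΔT/Q_allow = 39/625 = 0.0624 K/W
R_polyurethane foam = R_tot − R_other = 0.02984 K/W
L = R·k·A = 0.02984×0.0274×34.2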